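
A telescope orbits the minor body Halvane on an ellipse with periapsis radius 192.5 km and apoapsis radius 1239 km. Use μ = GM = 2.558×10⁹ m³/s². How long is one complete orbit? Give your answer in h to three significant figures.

T ≈ 20.9 h

Semi-major axis a = (r_p + r_a)/2 = (192.50 + 1239.0)/2 = 715.75 km = 7.158×10⁵ m.
By Kepler's third law T = 2π√(a³/μ) = 2π × 1.197×10⁴ = 7.523×10⁴ s.
= 20.90 h.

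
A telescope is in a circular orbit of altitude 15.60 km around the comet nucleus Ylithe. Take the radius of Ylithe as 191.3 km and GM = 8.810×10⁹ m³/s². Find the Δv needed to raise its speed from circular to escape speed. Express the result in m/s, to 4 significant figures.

r = 191.3 + 15.60 = 206.90 km = 2.0690×10⁵ m.
Circular speed v_c = √(μ/r) = 206.4 m/s.
Escape speed v_esc = √(2μ/r) = √2 × v_c = 291.8 m/s.
Δv = v_esc − v_c = 85.47 m/s.

Δv ≈ 85.47 m/s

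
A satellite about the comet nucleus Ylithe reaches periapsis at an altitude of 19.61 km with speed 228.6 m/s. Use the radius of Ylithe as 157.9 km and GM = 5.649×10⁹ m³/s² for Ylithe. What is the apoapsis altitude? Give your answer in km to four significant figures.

apoapsis altitude ≈ 656.6 km

r_p = 157.9 + 19.61 = 177.51 km = 1.775×10⁵ m.
Specific energy ε = v²/2 − μ/r = -5.695×10³ J/kg, so a = −μ/(2ε) = 4.960×10⁵ m.
The apsides satisfy r_p + r_a = 2a, so the apoapsis radius is 2a − r_p = 8.145×10⁵ m = 814.49 km.
Apoapsis altitude = 814.49 − 157.9 = 656.59 km.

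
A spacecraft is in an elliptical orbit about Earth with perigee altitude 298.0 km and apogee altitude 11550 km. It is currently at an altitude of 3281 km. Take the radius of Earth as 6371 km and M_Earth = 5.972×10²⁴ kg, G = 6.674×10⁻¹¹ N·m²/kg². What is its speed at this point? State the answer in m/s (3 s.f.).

v ≈ 7080 m/s

μ = GM = 6.674×10⁻¹¹ × 5.972×10²⁴ = 3.986×10¹⁴ m³/s².
r_p = 6371 + 298.0 = 6669.0 km = 6.6690×10⁶ m.
r_a = 6371 + 11550 = 17921 km = 1.7921×10⁷ m.
r = 6371 + 3281 = 9652.0 km = 9.652×10⁶ m.
Semi-major axis a = (r_p + r_a)/2 = 12295 km = 1.230×10⁷ m.
Vis-viva: v² = μ(2/r − 1/a) = 3.986×10¹⁴ × (2.072×10⁻⁷ − 8.133×10⁻⁸) = 5.017×10⁷ m²/s².
v = 7083 m/s.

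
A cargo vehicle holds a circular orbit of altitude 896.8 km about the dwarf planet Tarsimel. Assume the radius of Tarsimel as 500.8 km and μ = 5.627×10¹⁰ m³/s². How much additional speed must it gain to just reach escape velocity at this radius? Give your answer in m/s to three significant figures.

Δv ≈ 83.1 m/s

r = 500.8 + 896.8 = 1397.6 km = 1.3976×10⁶ m.
Circular speed v_c = √(μ/r) = 200.7 m/s.
Escape speed v_esc = √(2μ/r) = √2 × v_c = 283.8 m/s.
Δv = v_esc − v_c = 83.11 m/s.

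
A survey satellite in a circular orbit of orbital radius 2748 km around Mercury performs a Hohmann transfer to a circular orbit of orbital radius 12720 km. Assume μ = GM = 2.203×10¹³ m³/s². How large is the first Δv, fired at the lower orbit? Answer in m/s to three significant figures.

r₁ = 2748 km = 2.748×10⁶ m.
r₂ = 12720 km = 1.272×10⁷ m.
Transfer ellipse a_t = (r₁ + r₂)/2 = 7.734×10⁶ m.
At r₁: circular v_c1 = √(μ/r₁) = 2831 m/s; transfer-periherm v_p = √[μ(2/r₁ − 1/a_t)] = 3631 m/s.
Δv₁ = v_p − v_c1 = 799.7 m/s.

Δv ≈ 800 m/s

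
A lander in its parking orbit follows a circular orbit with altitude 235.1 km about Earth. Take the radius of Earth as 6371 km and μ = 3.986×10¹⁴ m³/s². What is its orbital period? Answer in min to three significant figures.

r = 6371 + 235.1 = 6606.1 km = 6.6061×10⁶ m.
Kepler's third law: T = 2π√(r³/μ) = 2π√((6.606×10⁶)³ / 3.986×10¹⁴).
r³/μ = 7.233×10⁵ s², so T = 2π × 8.505×10² = 5.344×10³ s.
Converting: 5.344×10³ s ÷ 60.00 = 89.06 min.

T ≈ 89.1 min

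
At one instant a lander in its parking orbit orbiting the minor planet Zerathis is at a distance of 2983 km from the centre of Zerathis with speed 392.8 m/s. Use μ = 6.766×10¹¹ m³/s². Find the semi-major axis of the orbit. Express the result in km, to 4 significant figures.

r = 2.983×10⁶ m.
Specific orbital energy ε = v²/2 − μ/r = (392.8)²/2 − 6.766×10¹¹/2.983×10⁶ = -1.497×10⁵ J/kg.
Since ε = −μ/(2a), a = −μ/(2ε) = 2.260×10⁶ m = 2260.3 km.

a ≈ 2260 km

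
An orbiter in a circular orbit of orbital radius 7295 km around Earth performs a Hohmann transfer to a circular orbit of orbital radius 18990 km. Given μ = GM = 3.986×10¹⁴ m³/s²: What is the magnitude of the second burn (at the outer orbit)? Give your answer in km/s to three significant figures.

Δv ≈ 1.17 km/s

r₁ = 7295 km = 7.295×10⁶ m.
r₂ = 18990 km = 1.899×10⁷ m.
Transfer ellipse a_t = (r₁ + r₂)/2 = 1.314×10⁷ m.
At r₁: circular v_c1 = √(μ/r₁) = 7392 m/s; transfer-perigee v_p = √[μ(2/r₁ − 1/a_t)] = 8885 m/s.
At r₂: circular v_c2 = √(μ/r₂) = 4581 m/s; transfer-apogee v_a = √[μ(2/r₂ − 1/a_t)] = 3413 m/s.
Δv₂ = v_c2 − v_a = 1168 m/s.
= 1.168 km/s.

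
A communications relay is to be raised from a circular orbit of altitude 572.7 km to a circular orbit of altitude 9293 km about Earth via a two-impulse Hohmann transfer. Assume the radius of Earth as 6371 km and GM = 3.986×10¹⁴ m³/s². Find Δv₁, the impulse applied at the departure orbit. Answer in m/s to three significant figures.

Δv ≈ 1340 m/s

r₁ = 6371 + 572.7 = 6943.7 km = 6.9437×10⁶ m.
r₂ = 6371 + 9293 = 15664 km = 1.5664×10⁷ m.
Transfer ellipse a_t = (r₁ + r₂)/2 = 1.130×10⁷ m.
At r₁: circular v_c1 = √(μ/r₁) = 7577 m/s; transfer-perigee v_p = √[μ(2/r₁ − 1/a_t)] = 8919 m/s.
Δv₁ = v_p − v_c1 = 1342 m/s.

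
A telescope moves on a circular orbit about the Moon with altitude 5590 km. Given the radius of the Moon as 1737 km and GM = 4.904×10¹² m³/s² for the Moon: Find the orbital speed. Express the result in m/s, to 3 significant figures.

v ≈ 818 m/s

r = 1737 + 5590 = 7327.0 km = 7.3270×10⁶ m.
For a circular orbit v = √(μ/r) = √(4.904×10¹² / 7.327×10⁶) = √(6.693×10⁵) = 818.1 m/s.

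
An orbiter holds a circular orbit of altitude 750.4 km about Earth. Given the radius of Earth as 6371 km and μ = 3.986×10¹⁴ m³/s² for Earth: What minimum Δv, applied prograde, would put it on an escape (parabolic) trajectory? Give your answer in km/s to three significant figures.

r = 6371 + 750.4 = 7121.4 km = 7.1214×10⁶ m.
Circular speed v_c = √(μ/r) = 7481 m/s.
Escape speed v_esc = √(2μ/r) = √2 × v_c = 10580 m/s.
Δv = v_esc − v_c = 3099 m/s = 3.099 km/s.

Δv ≈ 3.10 km/s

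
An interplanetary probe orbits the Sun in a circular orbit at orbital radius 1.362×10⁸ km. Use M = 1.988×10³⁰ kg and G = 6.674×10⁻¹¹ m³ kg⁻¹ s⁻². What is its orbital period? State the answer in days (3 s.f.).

T ≈ 317 days

μ = GM = 6.674×10⁻¹¹ × 1.988×10³⁰ = 1.327×10²⁰ m³/s².
r = 1.362×10⁸ km = 1.362×10¹¹ m.
Kepler's third law: T = 2π√(r³/μ) = 2π√((1.362×10¹¹)³ / 1.327×10²⁰).
r³/μ = 1.904×10¹³ s², so T = 2π × 4.364×10⁶ = 2.742×10⁷ s.
Converting: 2.742×10⁷ s ÷ 86400 = 317.3 days.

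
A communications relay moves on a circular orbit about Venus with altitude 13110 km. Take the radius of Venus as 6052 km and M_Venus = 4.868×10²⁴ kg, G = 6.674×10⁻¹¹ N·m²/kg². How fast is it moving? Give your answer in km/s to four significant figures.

v ≈ 4.118 km/s

μ = GM = 6.674×10⁻¹¹ × 4.868×10²⁴ = 3.249×10¹⁴ m³/s².
r = 6052 + 13110 = 19162 km = 1.9162×10⁷ m.
For a circular orbit v = √(μ/r) = √(3.249×10¹⁴ / 1.916×10⁷) = √(1.695×10⁷) = 4118 m/s.
That is 4.118 km/s.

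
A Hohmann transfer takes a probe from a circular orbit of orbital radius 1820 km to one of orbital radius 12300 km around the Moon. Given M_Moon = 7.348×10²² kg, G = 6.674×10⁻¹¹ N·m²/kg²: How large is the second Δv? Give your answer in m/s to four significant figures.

μ = GM = 6.674×10⁻¹¹ × 7.348×10²² = 4.904×10¹² m³/s².
r₁ = 1820 km = 1.820×10⁶ m.
r₂ = 12300 km = 1.230×10⁷ m.
Transfer ellipse a_t = (r₁ + r₂)/2 = 7.060×10⁶ m.
At r₁: circular v_c1 = √(μ/r₁) = 1642 m/s; transfer-perilune v_p = √[μ(2/r₁ − 1/a_t)] = 2167 m/s.
At r₂: circular v_c2 = √(μ/r₂) = 631.4 m/s; transfer-apolune v_a = √[μ(2/r₂ − 1/a_t)] = 320.6 m/s.
Δv₂ = v_c2 − v_a = 310.8 m/s.

Δv ≈ 310.8 m/s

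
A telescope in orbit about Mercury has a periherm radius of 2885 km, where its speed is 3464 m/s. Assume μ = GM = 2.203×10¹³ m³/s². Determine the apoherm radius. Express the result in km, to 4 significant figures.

r_p = 2.885×10⁶ m.
Specific energy ε = v²/2 − μ/r = -1.636×10⁶ J/kg, so a = −μ/(2ε) = 6.731×10⁶ m.
The apsides satisfy r_p + r_a = 2a, so the apoherm radius is 2a − r_p = 1.058×10⁷ m = 10577 km.

apoherm radius ≈ 10580 km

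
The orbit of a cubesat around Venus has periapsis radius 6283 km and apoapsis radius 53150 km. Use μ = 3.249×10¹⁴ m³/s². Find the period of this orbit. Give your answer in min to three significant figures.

T ≈ 941 min

Semi-major axis a = (r_p + r_a)/2 = (6283.0 + 53150)/2 = 29716 km = 2.972×10⁷ m.
By Kepler's third law T = 2π√(a³/μ) = 2π × 8.987×10³ = 5.647×10⁴ s.
= 941.1 min.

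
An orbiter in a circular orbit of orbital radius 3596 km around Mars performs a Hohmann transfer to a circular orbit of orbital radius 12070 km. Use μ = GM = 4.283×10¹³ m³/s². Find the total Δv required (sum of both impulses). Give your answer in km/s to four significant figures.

r₁ = 3596 km = 3.596×10⁶ m.
r₂ = 12070 km = 1.207×10⁷ m.
Transfer ellipse a_t = (r₁ + r₂)/2 = 7.833×10⁶ m.
At r₁: circular v_c1 = √(μ/r₁) = 3451 m/s; transfer-periapsis v_p = √[μ(2/r₁ − 1/a_t)] = 4284 m/s.
Δv₁ = v_p − v_c1 = 832.9 m/s.
At r₂: circular v_c2 = √(μ/r₂) = 1884 m/s; transfer-apoapsis v_a = √[μ(2/r₂ − 1/a_t)] = 1276 m/s.
Δv₂ = v_c2 − v_a = 607.4 m/s.
Total Δv = Δv₁ + Δv₂ = 1440 m/s = 1.440 km/s.

Δv_total ≈ 1.440 km/s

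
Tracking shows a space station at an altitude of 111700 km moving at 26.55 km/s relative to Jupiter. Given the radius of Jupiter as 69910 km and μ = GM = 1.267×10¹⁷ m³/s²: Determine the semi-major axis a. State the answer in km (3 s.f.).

a ≈ 1.84×10⁵ km

r = 69910 + 111700 = 1.8161×10⁵ km = 1.816×10⁸ m.
Specific orbital energy ε = v²/2 − μ/r = (26550)²/2 − 1.267×10¹⁷/1.816×10⁸ = -3.452×10⁸ J/kg.
Since ε = −μ/(2a), a = −μ/(2ε) = 1.835×10⁸ m = 1.8352×10⁵ km.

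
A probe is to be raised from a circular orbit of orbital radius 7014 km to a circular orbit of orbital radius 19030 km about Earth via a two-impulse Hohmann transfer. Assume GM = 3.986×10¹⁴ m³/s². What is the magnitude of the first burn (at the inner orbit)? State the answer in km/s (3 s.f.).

Δv ≈ 1.57 km/s

r₁ = 7014 km = 7.014×10⁶ m.
r₂ = 19030 km = 1.903×10⁷ m.
Transfer ellipse a_t = (r₁ + r₂)/2 = 1.302×10⁷ m.
At r₁: circular v_c1 = √(μ/r₁) = 7539 m/s; transfer-perigee v_p = √[μ(2/r₁ − 1/a_t)] = 9113 m/s.
Δv₁ = v_p − v_c1 = 1575 m/s.
= 1.575 km/s.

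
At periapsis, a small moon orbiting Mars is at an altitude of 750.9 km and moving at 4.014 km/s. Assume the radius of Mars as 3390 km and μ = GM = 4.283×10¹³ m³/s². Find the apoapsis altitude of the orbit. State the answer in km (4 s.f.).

r_p = 3390 + 750.9 = 4140.9 km = 4.141×10⁶ m.
Specific energy ε = v²/2 − μ/r = -2.287×10⁶ J/kg, so a = −μ/(2ε) = 9.364×10⁶ m.
The apsides satisfy r_p + r_a = 2a, so the apoapsis radius is 2a − r_p = 1.459×10⁷ m = 14586 km.
Apoapsis altitude = 14586 − 3390 = 11196 km.

apoapsis altitude ≈ 11200 km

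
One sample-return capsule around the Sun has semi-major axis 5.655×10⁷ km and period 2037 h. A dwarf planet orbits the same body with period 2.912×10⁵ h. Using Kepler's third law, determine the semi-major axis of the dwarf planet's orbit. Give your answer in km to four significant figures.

a₂ ≈ 1.546×10⁹ km

Kepler's third law: a³ ∝ T², so a₂ = a₁ (T₂/T₁)^(2/3).
T₂/T₁ = 143.0, (T₂/T₁)^(2/3) = 27.34.
a₂ = 5.655×10⁷ × 27.34 = 1.546×10⁹ km.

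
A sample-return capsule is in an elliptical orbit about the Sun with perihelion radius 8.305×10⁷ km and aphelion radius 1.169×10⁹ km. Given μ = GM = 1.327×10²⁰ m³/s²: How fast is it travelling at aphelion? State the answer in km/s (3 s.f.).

v ≈ 3.88 km/s

Semi-major axis a = (r_p + r_a)/2 = 6.2602×10⁸ km = 6.260×10¹¹ m.
Vis-viva: v² = μ(2/r − 1/a) = 1.327×10²⁰ × (1.711×10⁻¹² − 1.597×10⁻¹²) = 1.506×10⁷ m²/s².
v = 3881 m/s = 3.881 km/s.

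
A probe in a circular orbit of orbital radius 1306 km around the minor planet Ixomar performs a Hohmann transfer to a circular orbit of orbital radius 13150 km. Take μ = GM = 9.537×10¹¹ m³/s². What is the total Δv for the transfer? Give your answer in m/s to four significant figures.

Δv_total ≈ 452.9 m/s

r₁ = 1306 km = 1.306×10⁶ m.
r₂ = 13150 km = 1.315×10⁷ m.
Transfer ellipse a_t = (r₁ + r₂)/2 = 7.228×10⁶ m.
At r₁: circular v_c1 = √(μ/r₁) = 854.5 m/s; transfer-periapsis v_p = √[μ(2/r₁ − 1/a_t)] = 1153 m/s.
Δv₁ = v_p − v_c1 = 298.1 m/s.
At r₂: circular v_c2 = √(μ/r₂) = 269.3 m/s; transfer-apoapsis v_a = √[μ(2/r₂ − 1/a_t)] = 114.5 m/s.
Δv₂ = v_c2 − v_a = 154.8 m/s.
Total Δv = Δv₁ + Δv₂ = 452.9 m/s.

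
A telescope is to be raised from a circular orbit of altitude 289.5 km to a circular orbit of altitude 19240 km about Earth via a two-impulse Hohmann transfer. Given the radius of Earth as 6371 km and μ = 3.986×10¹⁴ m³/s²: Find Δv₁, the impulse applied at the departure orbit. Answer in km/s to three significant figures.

Δv ≈ 2.01 km/s

r₁ = 6371 + 289.5 = 6660.5 km = 6.6605×10⁶ m.
r₂ = 6371 + 19240 = 25611 km = 2.5611×10⁷ m.
Transfer ellipse a_t = (r₁ + r₂)/2 = 1.614×10⁷ m.
At r₁: circular v_c1 = √(μ/r₁) = 7736 m/s; transfer-perigee v_p = √[μ(2/r₁ − 1/a_t)] = 9746 m/s.
Δv₁ = v_p − v_c1 = 2010 m/s.
= 2.010 km/s.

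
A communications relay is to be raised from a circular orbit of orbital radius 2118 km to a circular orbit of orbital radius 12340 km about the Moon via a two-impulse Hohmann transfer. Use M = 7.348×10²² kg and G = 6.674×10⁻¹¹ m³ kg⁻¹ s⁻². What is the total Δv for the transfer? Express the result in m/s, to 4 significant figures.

μ = GM = 6.674×10⁻¹¹ × 7.348×10²² = 4.904×10¹² m³/s².
r₁ = 2118 km = 2.118×10⁶ m.
r₂ = 12340 km = 1.234×10⁷ m.
Transfer ellipse a_t = (r₁ + r₂)/2 = 7.229×10⁶ m.
At r₁: circular v_c1 = √(μ/r₁) = 1522 m/s; transfer-perilune v_p = √[μ(2/r₁ − 1/a_t)] = 1988 m/s.
Δv₁ = v_p − v_c1 = 466.4 m/s.
At r₂: circular v_c2 = √(μ/r₂) = 630.4 m/s; transfer-apolune v_a = √[μ(2/r₂ − 1/a_t)] = 341.2 m/s.
Δv₂ = v_c2 − v_a = 289.2 m/s.
Total Δv = Δv₁ + Δv₂ = 755.6 m/s.

Δv_total ≈ 755.6 m/s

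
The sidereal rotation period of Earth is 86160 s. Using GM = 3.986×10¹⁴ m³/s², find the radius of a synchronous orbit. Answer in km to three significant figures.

A synchronous orbit has period T, so by Kepler's third law a = (μT²/4π²)^(1/3).
μT²/4π² = 3.986×10¹⁴ × (8.616×10⁴)² / 39.48 = 7.495×10²² m³.
a = 4.216×10⁷ m = 42163 km.

r_sync ≈ 42200 km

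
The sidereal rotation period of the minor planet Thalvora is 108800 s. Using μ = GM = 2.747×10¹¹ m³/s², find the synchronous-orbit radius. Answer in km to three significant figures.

A synchronous orbit has period T, so by Kepler's third law a = (μT²/4π²)^(1/3).
μT²/4π² = 2.747×10¹¹ × (1.088×10⁵)² / 39.48 = 8.237×10¹⁹ m³.
a = 4.351×10⁶ m = 4351.0 km.

r_sync ≈ 4350 km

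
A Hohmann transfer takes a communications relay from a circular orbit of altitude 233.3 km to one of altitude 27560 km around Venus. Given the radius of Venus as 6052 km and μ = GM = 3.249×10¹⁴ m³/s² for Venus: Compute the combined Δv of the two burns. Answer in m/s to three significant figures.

r₁ = 6052 + 233.3 = 6285.3 km = 6.2853×10⁶ m.
r₂ = 6052 + 27560 = 33612 km = 3.3612×10⁷ m.
Transfer ellipse a_t = (r₁ + r₂)/2 = 1.995×10⁷ m.
At r₁: circular v_c1 = √(μ/r₁) = 7190 m/s; transfer-periapsis v_p = √[μ(2/r₁ − 1/a_t)] = 9333 m/s.
Δv₁ = v_p − v_c1 = 2143 m/s.
At r₂: circular v_c2 = √(μ/r₂) = 3109 m/s; transfer-apoapsis v_a = √[μ(2/r₂ − 1/a_t)] = 1745 m/s.
Δv₂ = v_c2 − v_a = 1364 m/s.
Total Δv = Δv₁ + Δv₂ = 3507 m/s.

Δv_total ≈ 3510 m/s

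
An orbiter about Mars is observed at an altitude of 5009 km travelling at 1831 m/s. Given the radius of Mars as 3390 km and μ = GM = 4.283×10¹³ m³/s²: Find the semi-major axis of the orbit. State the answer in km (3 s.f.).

a ≈ 6260 km

r = 3390 + 5009 = 8399.0 km = 8.399×10⁶ m.
Specific orbital energy ε = v²/2 − μ/r = (1831)²/2 − 4.283×10¹³/8.399×10⁶ = -3.423×10⁶ J/kg.
Since ε = −μ/(2a), a = −μ/(2ε) = 6.256×10⁶ m = 6256.0 km.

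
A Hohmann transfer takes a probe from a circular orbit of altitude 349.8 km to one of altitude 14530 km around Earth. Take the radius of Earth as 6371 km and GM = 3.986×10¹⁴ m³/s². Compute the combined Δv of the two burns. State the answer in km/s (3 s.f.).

Δv_total ≈ 3.09 km/s

r₁ = 6371 + 349.8 = 6720.8 km = 6.7208×10⁶ m.
r₂ = 6371 + 14530 = 20901 km = 2.0901×10⁷ m.
Transfer ellipse a_t = (r₁ + r₂)/2 = 1.381×10⁷ m.
At r₁: circular v_c1 = √(μ/r₁) = 7701 m/s; transfer-perigee v_p = √[μ(2/r₁ − 1/a_t)] = 9474 m/s.
Δv₁ = v_p − v_c1 = 1773 m/s.
At r₂: circular v_c2 = √(μ/r₂) = 4367 m/s; transfer-apogee v_a = √[μ(2/r₂ − 1/a_t)] = 3046 m/s.
Δv₂ = v_c2 − v_a = 1321 m/s.
Total Δv = Δv₁ + Δv₂ = 3093 m/s = 3.093 km/s.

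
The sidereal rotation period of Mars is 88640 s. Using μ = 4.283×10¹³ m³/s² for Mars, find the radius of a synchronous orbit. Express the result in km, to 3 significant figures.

A synchronous orbit has period T, so by Kepler's third law a = (μT²/4π²)^(1/3).
μT²/4π² = 4.283×10¹³ × (8.864×10⁴)² / 39.48 = 8.524×10²¹ m³.
a = 2.043×10⁷ m = 20428 km.

r_sync ≈ 20400 km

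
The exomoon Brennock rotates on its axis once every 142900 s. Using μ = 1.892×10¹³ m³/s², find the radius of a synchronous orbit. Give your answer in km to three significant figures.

A synchronous orbit has period T, so by Kepler's third law a = (μT²/4π²)^(1/3).
μT²/4π² = 1.892×10¹³ × (1.429×10⁵)² / 39.48 = 9.786×10²¹ m³.
a = 2.139×10⁷ m = 21390 km.

r_sync ≈ 21400 km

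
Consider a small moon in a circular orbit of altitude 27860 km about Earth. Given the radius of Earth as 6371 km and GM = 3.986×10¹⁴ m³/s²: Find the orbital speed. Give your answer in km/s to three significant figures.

v ≈ 3.41 km/s

r = 6371 + 27860 = 34231 km = 3.4231×10⁷ m.
For a circular orbit v = √(μ/r) = √(3.986×10¹⁴ / 3.423×10⁷) = √(1.164×10⁷) = 3412 m/s.
That is 3.412 km/s.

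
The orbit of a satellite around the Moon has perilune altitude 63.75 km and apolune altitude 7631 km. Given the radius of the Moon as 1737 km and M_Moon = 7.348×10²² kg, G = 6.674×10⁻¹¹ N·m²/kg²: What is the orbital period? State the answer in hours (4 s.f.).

T ≈ 10.40 hours

μ = GM = 6.674×10⁻¹¹ × 7.348×10²² = 4.904×10¹² m³/s².
r_p = 1737 + 63.75 = 1800.8 km = 1.8008×10⁶ m.
r_a = 1737 + 7631 = 9368.0 km = 9.3680×10⁶ m.
Semi-major axis a = (r_p + r_a)/2 = (1800.8 + 9368.0)/2 = 5584.4 km = 5.584×10⁶ m.
By Kepler's third law T = 2π√(a³/μ) = 2π × 5.959×10³ = 3.744×10⁴ s.
= 10.40 hours.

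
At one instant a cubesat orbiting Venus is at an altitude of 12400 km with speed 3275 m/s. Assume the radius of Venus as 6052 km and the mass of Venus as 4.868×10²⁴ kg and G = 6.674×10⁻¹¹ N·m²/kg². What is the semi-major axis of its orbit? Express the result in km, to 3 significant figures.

μ = GM = 6.674×10⁻¹¹ × 4.868×10²⁴ = 3.249×10¹⁴ m³/s².
r = 6052 + 12400 = 18452 km = 1.845×10⁷ m.
Vis-viva rearranged: 1/a = 2/r − v²/μ = 1.084×10⁻⁷ − 3.301×10⁻⁸ = 7.538×10⁻⁸ m⁻¹.
a = 1.327×10⁷ m = 13267 km.

a ≈ 13300 km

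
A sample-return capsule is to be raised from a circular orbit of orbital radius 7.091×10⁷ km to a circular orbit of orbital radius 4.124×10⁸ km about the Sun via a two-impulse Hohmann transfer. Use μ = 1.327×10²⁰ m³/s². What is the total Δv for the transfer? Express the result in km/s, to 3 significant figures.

r₁ = 7.091×10⁷ km = 7.091×10¹⁰ m.
r₂ = 4.124×10⁸ km = 4.124×10¹¹ m.
Transfer ellipse a_t = (r₁ + r₂)/2 = 2.417×10¹¹ m.
At r₁: circular v_c1 = √(μ/r₁) = 43260 m/s; transfer-perihelion v_p = √[μ(2/r₁ − 1/a_t)] = 56510 m/s.
Δv₁ = v_p − v_c1 = 13250 m/s.
At r₂: circular v_c2 = √(μ/r₂) = 17940 m/s; transfer-aphelion v_a = √[μ(2/r₂ − 1/a_t)] = 9717 m/s.
Δv₂ = v_c2 − v_a = 8221 m/s.
Total Δv = Δv₁ + Δv₂ = 21470 m/s = 21.47 km/s.

Δv_total ≈ 21.5 km/s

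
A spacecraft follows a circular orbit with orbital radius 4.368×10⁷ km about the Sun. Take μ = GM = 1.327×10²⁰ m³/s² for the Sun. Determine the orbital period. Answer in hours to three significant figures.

r = 4.368×10⁷ km = 4.368×10¹⁰ m.
Kepler's third law: T = 2π√(r³/μ) = 2π√((4.368×10¹⁰)³ / 1.327×10²⁰).
r³/μ = 6.280×10¹¹ s², so T = 2π × 7.925×10⁵ = 4.979×10⁶ s.
Converting: 4.979×10⁶ s ÷ 3600 = 1383 hours.

T ≈ 1380 hours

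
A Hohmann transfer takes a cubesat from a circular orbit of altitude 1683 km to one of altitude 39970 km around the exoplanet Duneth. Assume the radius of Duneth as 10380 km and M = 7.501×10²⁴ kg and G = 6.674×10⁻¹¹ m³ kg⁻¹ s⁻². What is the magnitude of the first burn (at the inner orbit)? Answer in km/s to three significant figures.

μ = GM = 6.674×10⁻¹¹ × 7.501×10²⁴ = 5.006×10¹⁴ m³/s².
r₁ = 10380 + 1683 = 12063 km = 1.2063×10⁷ m.
r₂ = 10380 + 39970 = 50350 km = 5.0350×10⁷ m.
Transfer ellipse a_t = (r₁ + r₂)/2 = 3.121×10⁷ m.
At r₁: circular v_c1 = √(μ/r₁) = 6442 m/s; transfer-periapsis v_p = √[μ(2/r₁ − 1/a_t)] = 8183 m/s.
Δv₁ = v_p − v_c1 = 1741 m/s.
= 1.741 km/s.

Δv ≈ 1.74 km/s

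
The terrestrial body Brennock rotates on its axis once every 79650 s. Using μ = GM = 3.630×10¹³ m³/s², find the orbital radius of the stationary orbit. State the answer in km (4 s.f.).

r_sync ≈ 18000 km

A synchronous orbit has period T, so by Kepler's third law a = (μT²/4π²)^(1/3).
μT²/4π² = 3.630×10¹³ × (7.965×10⁴)² / 39.48 = 5.833×10²¹ m³.
a = 1.800×10⁷ m = 18001 km.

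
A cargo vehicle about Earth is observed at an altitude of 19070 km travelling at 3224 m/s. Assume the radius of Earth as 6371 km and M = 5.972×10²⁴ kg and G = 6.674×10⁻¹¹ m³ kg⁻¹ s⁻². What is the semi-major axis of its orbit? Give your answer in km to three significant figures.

a ≈ 19000 km

μ = GM = 6.674×10⁻¹¹ × 5.972×10²⁴ = 3.986×10¹⁴ m³/s².
r = 6371 + 19070 = 25441 km = 2.544×10⁷ m.
Specific orbital energy ε = v²/2 − μ/r = (3224)²/2 − 3.986×10¹⁴/2.544×10⁷ = -1.047×10⁷ J/kg.
Since ε = −μ/(2a), a = −μ/(2ε) = 1.904×10⁷ m = 19035 km.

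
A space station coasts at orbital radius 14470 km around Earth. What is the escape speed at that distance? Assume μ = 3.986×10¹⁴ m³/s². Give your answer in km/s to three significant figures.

v_esc ≈ 7.42 km/s

r = 14470 km = 1.447×10⁷ m.
Escape speed v_esc = √(2μ/r) = √(2 × 3.986×10¹⁴ / 1.447×10⁷) = √(5.509×10⁷) = 7422 m/s.
= 7.422 km/s.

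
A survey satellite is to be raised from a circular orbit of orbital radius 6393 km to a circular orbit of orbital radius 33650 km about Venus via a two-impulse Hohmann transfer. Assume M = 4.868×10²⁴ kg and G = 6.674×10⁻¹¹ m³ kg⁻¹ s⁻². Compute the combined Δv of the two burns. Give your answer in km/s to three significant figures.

μ = GM = 6.674×10⁻¹¹ × 4.868×10²⁴ = 3.249×10¹⁴ m³/s².
r₁ = 6393 km = 6.393×10⁶ m.
r₂ = 33650 km = 3.365×10⁷ m.
Transfer ellipse a_t = (r₁ + r₂)/2 = 2.002×10⁷ m.
At r₁: circular v_c1 = √(μ/r₁) = 7129 m/s; transfer-periapsis v_p = √[μ(2/r₁ − 1/a_t)] = 9242 m/s.
Δv₁ = v_p − v_c1 = 2113 m/s.
At r₂: circular v_c2 = √(μ/r₂) = 3107 m/s; transfer-apoapsis v_a = √[μ(2/r₂ − 1/a_t)] = 1756 m/s.
Δv₂ = v_c2 − v_a = 1351 m/s.
Total Δv = Δv₁ + Δv₂ = 3465 m/s = 3.465 km/s.

Δv_total ≈ 3.46 km/s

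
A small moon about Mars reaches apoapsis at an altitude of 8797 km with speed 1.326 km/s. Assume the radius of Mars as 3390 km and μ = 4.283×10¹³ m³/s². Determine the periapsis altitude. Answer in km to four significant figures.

r_a = 3390 + 8797 = 12187 km = 1.219×10⁷ m.
Specific energy ε = v²/2 − μ/r = -2.635×10⁶ J/kg, so a = −μ/(2ε) = 8.126×10⁶ m.
The apsides satisfy r_p + r_a = 2a, so the periapsis radius is 2a − r_a = 4.066×10⁶ m = 4065.6 km.
Periapsis altitude = 4065.6 − 3390 = 675.65 km.

periapsis altitude ≈ 675.6 km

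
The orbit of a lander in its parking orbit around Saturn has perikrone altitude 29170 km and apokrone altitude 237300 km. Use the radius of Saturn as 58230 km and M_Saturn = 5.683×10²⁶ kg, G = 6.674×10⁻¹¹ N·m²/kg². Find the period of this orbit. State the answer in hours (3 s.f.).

T ≈ 23.7 hours

μ = GM = 6.674×10⁻¹¹ × 5.683×10²⁶ = 3.793×10¹⁶ m³/s².
r_p = 58230 + 29170 = 87400 km = 8.7400×10⁷ m.
r_a = 58230 + 237300 = 295530 km = 2.9553×10⁸ m.
Semi-major axis a = (r_p + r_a)/2 = (87400 + 2.9553×10⁵)/2 = 1.9146×10⁵ km = 1.915×10⁸ m.
By Kepler's third law T = 2π√(a³/μ) = 2π × 1.360×10⁴ = 8.547×10⁴ s.
= 23.74 hours.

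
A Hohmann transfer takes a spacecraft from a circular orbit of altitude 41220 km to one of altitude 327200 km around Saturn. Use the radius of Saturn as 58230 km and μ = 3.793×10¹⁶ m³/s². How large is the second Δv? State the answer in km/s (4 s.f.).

Δv ≈ 3.567 km/s

r₁ = 58230 + 41220 = 99450 km = 9.9450×10⁷ m.
r₂ = 58230 + 327200 = 385430 km = 3.8543×10⁸ m.
Transfer ellipse a_t = (r₁ + r₂)/2 = 2.424×10⁸ m.
At r₁: circular v_c1 = √(μ/r₁) = 19530 m/s; transfer-perikrone v_p = √[μ(2/r₁ − 1/a_t)] = 24620 m/s.
At r₂: circular v_c2 = √(μ/r₂) = 9920 m/s; transfer-apokrone v_a = √[μ(2/r₂ − 1/a_t)] = 6354 m/s.
Δv₂ = v_c2 − v_a = 3567 m/s.
= 3.567 km/s.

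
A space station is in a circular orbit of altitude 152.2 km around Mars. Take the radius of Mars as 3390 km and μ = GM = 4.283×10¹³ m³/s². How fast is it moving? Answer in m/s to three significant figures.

r = 3390 + 152.2 = 3542.2 km = 3.5422×10⁶ m.
For a circular orbit v = √(μ/r) = √(4.283×10¹³ / 3.542×10⁶) = √(1.209×10⁷) = 3477 m/s.

v ≈ 3480 m/s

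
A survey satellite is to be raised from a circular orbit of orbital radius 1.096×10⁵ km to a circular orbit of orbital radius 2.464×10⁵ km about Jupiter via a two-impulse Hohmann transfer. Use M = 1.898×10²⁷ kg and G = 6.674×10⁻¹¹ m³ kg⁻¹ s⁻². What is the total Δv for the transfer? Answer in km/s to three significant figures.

Δv_total ≈ 10.9 km/s

μ = GM = 6.674×10⁻¹¹ × 1.898×10²⁷ = 1.267×10¹⁷ m³/s².
r₁ = 1.096×10⁵ km = 1.096×10⁸ m.
r₂ = 2.464×10⁵ km = 2.464×10⁸ m.
Transfer ellipse a_t = (r₁ + r₂)/2 = 1.780×10⁸ m.
At r₁: circular v_c1 = √(μ/r₁) = 34000 m/s; transfer-perijove v_p = √[μ(2/r₁ − 1/a_t)] = 40000 m/s.
Δv₁ = v_p − v_c1 = 6002 m/s.
At r₂: circular v_c2 = √(μ/r₂) = 22670 m/s; transfer-apojove v_a = √[μ(2/r₂ − 1/a_t)] = 17790 m/s.
Δv₂ = v_c2 − v_a = 4882 m/s.
Total Δv = Δv₁ + Δv₂ = 10880 m/s = 10.88 km/s.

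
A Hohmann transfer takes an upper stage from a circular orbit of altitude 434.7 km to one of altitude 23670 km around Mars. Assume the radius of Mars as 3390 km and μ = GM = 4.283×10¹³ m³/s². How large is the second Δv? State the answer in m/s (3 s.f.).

Δv ≈ 632 m/s

r₁ = 3390 + 434.7 = 3824.7 km = 3.8247×10⁶ m.
r₂ = 3390 + 23670 = 27060 km = 2.7060×10⁷ m.
Transfer ellipse a_t = (r₁ + r₂)/2 = 1.544×10⁷ m.
At r₁: circular v_c1 = √(μ/r₁) = 3346 m/s; transfer-periapsis v_p = √[μ(2/r₁ − 1/a_t)] = 4430 m/s.
At r₂: circular v_c2 = √(μ/r₂) = 1258 m/s; transfer-apoapsis v_a = √[μ(2/r₂ − 1/a_t)] = 626.1 m/s.
Δv₂ = v_c2 − v_a = 632.0 m/s.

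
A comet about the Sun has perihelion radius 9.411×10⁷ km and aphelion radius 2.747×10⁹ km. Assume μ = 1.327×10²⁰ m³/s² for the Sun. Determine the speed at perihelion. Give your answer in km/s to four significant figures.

v ≈ 52.22 km/s

Semi-major axis a = (r_p + r_a)/2 = 1.4206×10⁹ km = 1.421×10¹² m.
Vis-viva: v² = μ(2/r − 1/a) = 1.327×10²⁰ × (2.125×10⁻¹¹ − 7.040×10⁻¹³) = 2.727×10⁹ m²/s².
v = 52220 m/s = 52.22 km/s.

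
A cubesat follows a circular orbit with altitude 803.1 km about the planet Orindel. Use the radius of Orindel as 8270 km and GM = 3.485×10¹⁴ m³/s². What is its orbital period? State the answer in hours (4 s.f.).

T ≈ 2.555 hours

r = 8270 + 803.1 = 9073.1 km = 9.0731×10⁶ m.
Kepler's third law: T = 2π√(r³/μ) = 2π√((9.073×10⁶)³ / 3.485×10¹⁴).
r³/μ = 2.143×10⁶ s², so T = 2π × 1.464×10³ = 9.198×10³ s.
Converting: 9.198×10³ s ÷ 3600 = 2.555 hours.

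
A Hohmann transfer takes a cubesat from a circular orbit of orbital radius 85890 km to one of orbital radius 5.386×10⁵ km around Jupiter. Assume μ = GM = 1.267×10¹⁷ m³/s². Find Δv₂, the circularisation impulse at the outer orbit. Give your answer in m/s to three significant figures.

r₁ = 85890 km = 8.589×10⁷ m.
r₂ = 5.386×10⁵ km = 5.386×10⁸ m.
Transfer ellipse a_t = (r₁ + r₂)/2 = 3.122×10⁸ m.
At r₁: circular v_c1 = √(μ/r₁) = 38410 m/s; transfer-perijove v_p = √[μ(2/r₁ − 1/a_t)] = 50440 m/s.
At r₂: circular v_c2 = √(μ/r₂) = 15340 m/s; transfer-apojove v_a = √[μ(2/r₂ − 1/a_t)] = 8044 m/s.
Δv₂ = v_c2 − v_a = 7293 m/s.

Δv ≈ 7290 m/s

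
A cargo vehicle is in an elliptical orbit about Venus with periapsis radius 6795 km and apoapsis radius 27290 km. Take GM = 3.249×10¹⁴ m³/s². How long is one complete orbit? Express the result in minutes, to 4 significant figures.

T ≈ 408.7 minutes

Semi-major axis a = (r_p + r_a)/2 = (6795.0 + 27290)/2 = 17042 km = 1.704×10⁷ m.
By Kepler's third law T = 2π√(a³/μ) = 2π × 3.903×10³ = 2.452×10⁴ s.
= 408.7 minutes.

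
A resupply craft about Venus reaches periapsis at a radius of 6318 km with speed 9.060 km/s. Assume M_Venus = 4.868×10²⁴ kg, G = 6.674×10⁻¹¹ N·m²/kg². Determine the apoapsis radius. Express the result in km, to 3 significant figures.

μ = GM = 6.674×10⁻¹¹ × 4.868×10²⁴ = 3.249×10¹⁴ m³/s².
r_p = 6.318×10⁶ m.
Specific energy ε = v²/2 − μ/r = -1.038×10⁷ J/kg, so a = −μ/(2ε) = 1.565×10⁷ m.
The apsides satisfy r_p + r_a = 2a, so the apoapsis radius is 2a − r_p = 2.498×10⁷ m = 24978 km.

apoapsis radius ≈ 25000 km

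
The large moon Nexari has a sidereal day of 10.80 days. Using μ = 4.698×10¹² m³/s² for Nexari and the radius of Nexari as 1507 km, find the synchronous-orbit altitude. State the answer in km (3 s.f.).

T = 10.80 days = 9.331×10⁵ s.
A synchronous orbit has period T, so by Kepler's third law a = (μT²/4π²)^(1/3).
μT²/4π² = 4.698×10¹² × (9.331×10⁵)² / 39.48 = 1.036×10²³ m³.
a = 4.697×10⁷ m = 46969 km.
Altitude h = a − R = 46969 − 1507 = 45462 km.

h_sync ≈ 45500 km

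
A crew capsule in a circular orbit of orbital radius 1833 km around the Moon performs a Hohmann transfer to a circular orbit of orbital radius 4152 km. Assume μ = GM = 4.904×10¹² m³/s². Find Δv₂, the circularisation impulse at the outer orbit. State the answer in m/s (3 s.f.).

Δv ≈ 236 m/s

r₁ = 1833 km = 1.833×10⁶ m.
r₂ = 4152 km = 4.152×10⁶ m.
Transfer ellipse a_t = (r₁ + r₂)/2 = 2.992×10⁶ m.
At r₁: circular v_c1 = √(μ/r₁) = 1636 m/s; transfer-perilune v_p = √[μ(2/r₁ − 1/a_t)] = 1927 m/s.
At r₂: circular v_c2 = √(μ/r₂) = 1087 m/s; transfer-apolune v_a = √[μ(2/r₂ − 1/a_t)] = 850.6 m/s.
Δv₂ = v_c2 − v_a = 236.2 m/s.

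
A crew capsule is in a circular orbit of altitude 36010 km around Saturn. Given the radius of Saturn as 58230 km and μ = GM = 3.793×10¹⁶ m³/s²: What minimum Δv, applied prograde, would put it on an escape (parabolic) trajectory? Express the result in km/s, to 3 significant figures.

r = 58230 + 36010 = 94240 km = 9.4240×10⁷ m.
Circular speed v_c = √(μ/r) = 20060 m/s.
Escape speed v_esc = √(2μ/r) = √2 × v_c = 28370 m/s.
Δv = v_esc − v_c = 8310 m/s = 8.310 km/s.

Δv ≈ 8.31 km/s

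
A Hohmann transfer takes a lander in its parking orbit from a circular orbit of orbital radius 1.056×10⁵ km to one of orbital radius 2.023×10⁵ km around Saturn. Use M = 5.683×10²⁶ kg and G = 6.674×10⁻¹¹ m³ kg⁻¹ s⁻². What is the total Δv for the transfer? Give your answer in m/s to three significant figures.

μ = GM = 6.674×10⁻¹¹ × 5.683×10²⁶ = 3.793×10¹⁶ m³/s².
r₁ = 1.056×10⁵ km = 1.056×10⁸ m.
r₂ = 2.023×10⁵ km = 2.023×10⁸ m.
Transfer ellipse a_t = (r₁ + r₂)/2 = 1.540×10⁸ m.
At r₁: circular v_c1 = √(μ/r₁) = 18950 m/s; transfer-perikrone v_p = √[μ(2/r₁ − 1/a_t)] = 21720 m/s.
Δv₁ = v_p − v_c1 = 2773 m/s.
At r₂: circular v_c2 = √(μ/r₂) = 13690 m/s; transfer-apokrone v_a = √[μ(2/r₂ − 1/a_t)] = 11340 m/s.
Δv₂ = v_c2 − v_a = 2352 m/s.
Total Δv = Δv₁ + Δv₂ = 5125 m/s.

Δv_total ≈ 5130 m/s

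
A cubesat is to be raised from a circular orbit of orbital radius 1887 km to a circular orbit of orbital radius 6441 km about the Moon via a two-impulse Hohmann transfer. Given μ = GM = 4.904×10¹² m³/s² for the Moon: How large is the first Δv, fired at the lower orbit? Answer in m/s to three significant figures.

r₁ = 1887 km = 1.887×10⁶ m.
r₂ = 6441 km = 6.441×10⁶ m.
Transfer ellipse a_t = (r₁ + r₂)/2 = 4.164×10⁶ m.
At r₁: circular v_c1 = √(μ/r₁) = 1612 m/s; transfer-perilune v_p = √[μ(2/r₁ − 1/a_t)] = 2005 m/s.
Δv₁ = v_p − v_c1 = 392.9 m/s.

Δv ≈ 393 m/s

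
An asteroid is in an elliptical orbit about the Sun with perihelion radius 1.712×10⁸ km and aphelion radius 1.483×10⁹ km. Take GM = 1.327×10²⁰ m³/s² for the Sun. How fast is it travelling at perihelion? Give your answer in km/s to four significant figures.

Semi-major axis a = (r_p + r_a)/2 = 8.2710×10⁸ km = 8.271×10¹¹ m.
Vis-viva: v² = μ(2/r − 1/a) = 1.327×10²⁰ × (1.168×10⁻¹¹ − 1.209×10⁻¹²) = 1.390×10⁹ m²/s².
v = 37280 m/s = 37.28 km/s.

v ≈ 37.28 km/s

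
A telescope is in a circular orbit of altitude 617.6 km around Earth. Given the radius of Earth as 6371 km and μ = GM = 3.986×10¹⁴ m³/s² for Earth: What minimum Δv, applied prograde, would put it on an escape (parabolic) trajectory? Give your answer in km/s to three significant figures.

r = 6371 + 617.6 = 6988.6 km = 6.9886×10⁶ m.
Circular speed v_c = √(μ/r) = 7552 m/s.
Escape speed v_esc = √(2μ/r) = √2 × v_c = 10680 m/s.
Δv = v_esc − v_c = 3128 m/s = 3.128 km/s.

Δv ≈ 3.13 km/s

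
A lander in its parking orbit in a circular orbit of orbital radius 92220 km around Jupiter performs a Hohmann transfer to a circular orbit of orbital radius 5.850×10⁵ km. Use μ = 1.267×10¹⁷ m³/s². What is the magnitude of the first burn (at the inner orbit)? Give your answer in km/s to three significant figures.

Δv ≈ 11.7 km/s

r₁ = 92220 km = 9.222×10⁷ m.
r₂ = 5.850×10⁵ km = 5.850×10⁸ m.
Transfer ellipse a_t = (r₁ + r₂)/2 = 3.386×10⁸ m.
At r₁: circular v_c1 = √(μ/r₁) = 37070 m/s; transfer-perijove v_p = √[μ(2/r₁ − 1/a_t)] = 48720 m/s.
Δv₁ = v_p − v_c1 = 11650 m/s.
= 11.65 km/s.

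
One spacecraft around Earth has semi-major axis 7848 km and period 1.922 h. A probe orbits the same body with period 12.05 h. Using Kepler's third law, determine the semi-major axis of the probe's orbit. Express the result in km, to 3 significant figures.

Kepler's third law: a³ ∝ T², so a₂ = a₁ (T₂/T₁)^(2/3).
T₂/T₁ = 6.270, (T₂/T₁)^(2/3) = 3.400.
a₂ = 7848 × 3.400 = 26680 km.

a₂ ≈ 26700 km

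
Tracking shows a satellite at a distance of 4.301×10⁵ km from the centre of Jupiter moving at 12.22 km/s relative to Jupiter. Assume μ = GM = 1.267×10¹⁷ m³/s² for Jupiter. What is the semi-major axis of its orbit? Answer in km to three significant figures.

r = 4.301×10⁸ m.
Specific orbital energy ε = v²/2 − μ/r = (12220)²/2 − 1.267×10¹⁷/4.301×10⁸ = -2.199×10⁸ J/kg.
Since ε = −μ/(2a), a = −μ/(2ε) = 2.881×10⁸ m = 2.8806×10⁵ km.

a ≈ 2.88×10⁵ km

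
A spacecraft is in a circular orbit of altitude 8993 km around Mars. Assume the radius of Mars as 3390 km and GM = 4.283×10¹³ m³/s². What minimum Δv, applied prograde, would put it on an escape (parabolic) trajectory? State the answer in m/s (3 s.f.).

r = 3390 + 8993 = 12383 km = 1.2383×10⁷ m.
Circular speed v_c = √(μ/r) = 1860 m/s.
Escape speed v_esc = √(2μ/r) = √2 × v_c = 2630 m/s.
Δv = v_esc − v_c = 770.3 m/s.

Δv ≈ 770 m/s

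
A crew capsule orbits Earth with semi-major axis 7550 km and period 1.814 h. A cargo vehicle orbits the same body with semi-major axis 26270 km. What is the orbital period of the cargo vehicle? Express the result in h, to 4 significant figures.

Kepler's third law: T² ∝ a³, so T₂ = T₁ (a₂/a₁)^(3/2).
a₂/a₁ = 3.479, (a₂/a₁)^(3/2) = 6.490.
T₂ = 1.814 × 6.490 = 11.77 h.

T₂ ≈ 11.77 h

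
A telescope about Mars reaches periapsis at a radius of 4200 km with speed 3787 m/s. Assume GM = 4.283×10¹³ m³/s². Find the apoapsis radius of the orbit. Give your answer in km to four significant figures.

apoapsis radius ≈ 9950 km

r_p = 4.200×10⁶ m.
Specific energy ε = v²/2 − μ/r = -3.027×10⁶ J/kg, so a = −μ/(2ε) = 7.075×10⁶ m.
The apsides satisfy r_p + r_a = 2a, so the apoapsis radius is 2a − r_p = 9.950×10⁶ m = 9949.6 km.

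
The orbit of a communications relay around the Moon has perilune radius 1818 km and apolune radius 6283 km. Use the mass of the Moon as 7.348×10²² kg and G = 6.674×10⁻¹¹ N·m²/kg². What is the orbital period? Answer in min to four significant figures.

μ = GM = 6.674×10⁻¹¹ × 7.348×10²² = 4.904×10¹² m³/s².
Semi-major axis a = (r_p + r_a)/2 = (1818.0 + 6283.0)/2 = 4050.5 km = 4.050×10⁶ m.
By Kepler's third law T = 2π√(a³/μ) = 2π × 3.681×10³ = 2.313×10⁴ s.
= 385.5 min.

T ≈ 385.5 min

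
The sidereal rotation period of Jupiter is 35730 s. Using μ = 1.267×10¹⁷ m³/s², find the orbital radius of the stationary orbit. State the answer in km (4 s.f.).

r_sync ≈ 1.600×10⁵ km

A synchronous orbit has period T, so by Kepler's third law a = (μT²/4π²)^(1/3).
μT²/4π² = 1.267×10¹⁷ × (3.573×10⁴)² / 39.48 = 4.097×10²⁴ m³.
a = 1.600×10⁸ m = 1.6002×10⁵ km.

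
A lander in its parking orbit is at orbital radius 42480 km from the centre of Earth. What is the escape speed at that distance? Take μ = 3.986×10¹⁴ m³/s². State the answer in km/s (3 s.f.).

r = 42480 km = 4.248×10⁷ m.
Escape speed v_esc = √(2μ/r) = √(2 × 3.986×10¹⁴ / 4.248×10⁷) = √(1.877×10⁷) = 4332 m/s.
= 4.332 km/s.

v_esc ≈ 4.33 km/s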